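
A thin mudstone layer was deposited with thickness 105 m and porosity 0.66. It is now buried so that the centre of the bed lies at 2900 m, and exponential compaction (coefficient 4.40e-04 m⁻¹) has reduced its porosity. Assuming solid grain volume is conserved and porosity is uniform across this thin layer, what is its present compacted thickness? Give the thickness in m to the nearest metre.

Working in km (1 km = 1000 m; β in km⁻¹ = β in m⁻¹ × 1000):
Porosity at 2.9 km: phi = 0.66·exp(−0.44×2.9) = 0.1842
Solid-volume conservation: h(1−phi) = h₀(1−phi₀) ⇒ h = h₀·(1−phi₀)/(1−phi)
h = 0.105 × (1 − 0.66)/(1 − 0.1842) = 0.105 × 0.4168 = 0.0438 km

44 m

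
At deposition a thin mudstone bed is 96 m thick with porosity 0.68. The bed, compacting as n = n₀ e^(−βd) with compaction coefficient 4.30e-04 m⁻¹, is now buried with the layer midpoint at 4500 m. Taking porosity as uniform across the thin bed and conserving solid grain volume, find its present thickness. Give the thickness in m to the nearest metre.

34 m

Working in km (1 km = 1000 m; β in km⁻¹ = β in m⁻¹ × 1000):
Porosity at 4.5 km: n = 0.68·exp(−0.43×4.5) = 0.0982
Solid-volume conservation: h(1−n) = h₀(1−n₀) ⇒ h = h₀·(1−n₀)/(1−n)
h = 0.096 × (1 − 0.68)/(1 − 0.0982) = 0.096 × 0.3548 = 0.0341 km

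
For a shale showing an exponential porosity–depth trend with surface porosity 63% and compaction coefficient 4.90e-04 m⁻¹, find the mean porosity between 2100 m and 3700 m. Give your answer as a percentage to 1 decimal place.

15.6%

Working in km (1 km = 1000 m; k in km⁻¹ = k in m⁻¹ × 1000):
⟨phi⟩ = (1/(Z₂−Z₁)) ∫ phi₀ e^(−kZ) dZ = phi₀·(e^(−k·Z₁) − e^(−k·Z₂)) / (k·(Z₂−Z₁))
e^(−0.49×2.1) = 0.3574; e^(−0.49×3.7) = 0.1632
⟨phi⟩ = 0.63 × (0.3574 − 0.1632) / (0.49 × 1.6) = 0.63 × 0.2477 = 0.1561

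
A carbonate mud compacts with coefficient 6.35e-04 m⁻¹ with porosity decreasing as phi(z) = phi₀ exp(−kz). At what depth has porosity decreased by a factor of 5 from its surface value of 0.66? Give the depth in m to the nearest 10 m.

2530 m

Working in km (1 km = 1000 m; k in km⁻¹ = k in m⁻¹ × 1000):
phi/phi₀ = 1/5 ⇒ exp(−k·z) = 1/5 ⇒ z = ln(5) / k
z = 1.6094 / 0.635 = 2.535 km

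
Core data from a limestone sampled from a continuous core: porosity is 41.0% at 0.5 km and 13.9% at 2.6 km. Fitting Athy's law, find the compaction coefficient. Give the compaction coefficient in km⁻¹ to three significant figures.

0.515 km⁻¹

Athy: n(z) = n₀ e^(−cz) ⇒ n₁/n₂ = e^{c(z₂−z₁)} ⇒ c = ln(n₁/n₂)/(z₂−z₁)
c = ln(0.41/0.139) / (2.6 − 0.5) = ln(2.95) / 2.1 = 1.0817 / 2.1 = 0.5151 km⁻¹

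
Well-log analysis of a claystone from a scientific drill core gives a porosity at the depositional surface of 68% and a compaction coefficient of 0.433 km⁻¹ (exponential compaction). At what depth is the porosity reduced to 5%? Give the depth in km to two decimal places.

6.03 km

Invert Athy's law: Z = ln(φ₀/φ) / β
Z = ln(0.68/0.05) / 0.433 = ln(13.6) / 0.433 = 2.6101 / 0.433 = 6.028 km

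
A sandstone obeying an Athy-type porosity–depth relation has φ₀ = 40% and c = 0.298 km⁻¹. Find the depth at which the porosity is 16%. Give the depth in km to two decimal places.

3.07 km

Invert Athy's law: Z = ln(φ₀/φ) / c
Z = ln(0.4/0.16) / 0.298 = ln(2.5) / 0.298 = 0.9163 / 0.298 = 3.075 km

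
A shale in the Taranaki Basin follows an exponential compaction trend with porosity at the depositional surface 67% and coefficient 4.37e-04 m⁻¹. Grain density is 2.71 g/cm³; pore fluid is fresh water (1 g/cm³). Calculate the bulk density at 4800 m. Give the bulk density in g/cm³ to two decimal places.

2.57 g/cm³

Working in km (1 km = 1000 m; β in km⁻¹ = β in m⁻¹ × 1000):
Porosity at depth: phi = 0.67·exp(−0.437×4.8) = 0.67×0.1228 = 0.0822
Bulk density: ρ_b = (1−phi)ρ_g + phi·ρ_f = 0.9178×2.71 + 0.0822×1
       = 2.487 + 0.082 = 2.569 g/cm³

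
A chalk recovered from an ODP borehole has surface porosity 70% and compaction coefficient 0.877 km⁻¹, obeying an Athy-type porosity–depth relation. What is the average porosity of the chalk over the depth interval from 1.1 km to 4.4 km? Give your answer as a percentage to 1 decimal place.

⟨n⟩ = (1/(d₂−d₁)) ∫ n₀ e^(−kd) dd = n₀·(e^(−k·d₁) − e^(−k·d₂)) / (k·(d₂−d₁))
e^(−0.877×1.1) = 0.3811; e^(−0.877×4.4) = 0.0211
⟨n⟩ = 0.7 × (0.3811 − 0.0211) / (0.877 × 3.3) = 0.7 × 0.1244 = 0.0871

8.7%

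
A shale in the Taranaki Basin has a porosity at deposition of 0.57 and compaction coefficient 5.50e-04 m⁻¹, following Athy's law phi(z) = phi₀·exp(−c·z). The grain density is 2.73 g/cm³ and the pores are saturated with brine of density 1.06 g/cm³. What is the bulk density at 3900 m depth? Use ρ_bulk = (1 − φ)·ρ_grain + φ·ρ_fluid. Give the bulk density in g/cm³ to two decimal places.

2.62 g/cm³

Working in km (1 km = 1000 m; c in km⁻¹ = c in m⁻¹ × 1000):
Porosity at depth: phi = 0.57·exp(−0.55×3.9) = 0.57×0.1171 = 0.0667
Bulk density: ρ_b = (1−phi)ρ_g + phi·ρ_f = 0.9333×2.73 + 0.0667×1.06
       = 2.548 + 0.071 = 2.619 g/cm³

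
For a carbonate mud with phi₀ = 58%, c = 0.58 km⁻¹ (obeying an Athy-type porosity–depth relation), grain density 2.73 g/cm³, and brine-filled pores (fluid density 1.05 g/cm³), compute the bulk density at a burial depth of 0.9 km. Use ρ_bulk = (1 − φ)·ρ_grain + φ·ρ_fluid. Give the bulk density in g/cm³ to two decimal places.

2.15 g/cm³

Porosity at depth: phi = 0.58·exp(−0.58×0.9) = 0.58×0.5933 = 0.3441
Bulk density: ρ_b = (1−phi)ρ_g + phi·ρ_f = 0.6559×2.73 + 0.3441×1.05
       = 1.791 + 0.361 = 2.152 g/cm³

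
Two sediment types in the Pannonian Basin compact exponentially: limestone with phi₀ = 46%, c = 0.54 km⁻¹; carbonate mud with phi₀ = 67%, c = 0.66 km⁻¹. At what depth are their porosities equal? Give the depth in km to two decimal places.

3.13 km

Set phi₀ₐ e^(−cₐz) = phi₀ᵦ e^(−cᵦz) ⇒ ln(phi₀ₐ/phi₀ᵦ) = (cₐ − cᵦ)·z
z = ln(0.46/0.67) / (0.54 − 0.66) = -0.3761 / -0.12 = 3.134 km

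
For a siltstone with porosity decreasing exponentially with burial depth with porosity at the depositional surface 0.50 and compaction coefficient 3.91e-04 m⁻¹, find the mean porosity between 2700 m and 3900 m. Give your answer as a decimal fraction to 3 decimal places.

0.139

Working in km (1 km = 1000 m; β in km⁻¹ = β in m⁻¹ × 1000):
⟨n⟩ = (1/(z₂−z₁)) ∫ n₀ e^(−βz) dz = n₀·(e^(−β·z₁) − e^(−β·z₂)) / (β·(z₂−z₁))
e^(−0.391×2.7) = 0.3479; e^(−0.391×3.9) = 0.2176
⟨n⟩ = 0.5 × (0.3479 − 0.2176) / (0.391 × 1.2) = 0.5 × 0.2777 = 0.1389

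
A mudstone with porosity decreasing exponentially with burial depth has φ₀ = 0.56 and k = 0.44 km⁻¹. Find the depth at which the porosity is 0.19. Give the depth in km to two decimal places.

Invert Athy's law: z = ln(φ₀/φ) / k
z = ln(0.56/0.19) / 0.44 = ln(2.947) / 0.44 = 1.0809 / 0.44 = 2.457 km

2.46 km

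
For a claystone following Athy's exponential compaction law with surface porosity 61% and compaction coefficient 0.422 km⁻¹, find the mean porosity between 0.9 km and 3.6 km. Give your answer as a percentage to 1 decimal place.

⟨n⟩ = (1/(z₂−z₁)) ∫ n₀ e^(−cz) dz = n₀·(e^(−c·z₁) − e^(−c·z₂)) / (c·(z₂−z₁))
e^(−0.422×0.9) = 0.6840; e^(−0.422×3.6) = 0.2189
⟨n⟩ = 0.61 × (0.6840 − 0.2189) / (0.422 × 2.7) = 0.61 × 0.4082 = 0.2490

24.9%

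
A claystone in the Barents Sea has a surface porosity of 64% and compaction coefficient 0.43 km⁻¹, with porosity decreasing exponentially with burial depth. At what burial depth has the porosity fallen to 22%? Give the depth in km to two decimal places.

2.48 km

Invert Athy's law: z = ln(φ₀/φ) / c
z = ln(0.64/0.22) / 0.43 = ln(2.909) / 0.43 = 1.0678 / 0.43 = 2.483 km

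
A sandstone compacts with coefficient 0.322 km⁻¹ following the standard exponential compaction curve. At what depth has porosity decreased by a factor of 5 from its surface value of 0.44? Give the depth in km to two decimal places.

phi/phi₀ = 1/5 ⇒ exp(−k·Z) = 1/5 ⇒ Z = ln(5) / k
Z = 1.6094 / 0.322 = 4.998 km

5.00 km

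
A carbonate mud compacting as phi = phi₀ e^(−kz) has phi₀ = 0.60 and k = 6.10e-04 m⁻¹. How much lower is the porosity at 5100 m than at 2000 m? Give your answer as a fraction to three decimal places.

Working in km (1 km = 1000 m; k in km⁻¹ = k in m⁻¹ × 1000):
phi(2) = 0.6·e^(−0.61×2) = 0.1771
phi(5.1) = 0.6·e^(−0.61×5.1) = 0.0267
Δphi = 0.1771 − 0.0267 = 0.1504

0.150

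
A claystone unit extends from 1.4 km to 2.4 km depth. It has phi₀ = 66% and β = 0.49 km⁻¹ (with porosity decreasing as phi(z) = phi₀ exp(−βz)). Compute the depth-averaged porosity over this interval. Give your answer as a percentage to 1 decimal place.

⟨phi⟩ = (1/(z₂−z₁)) ∫ phi₀ e^(−βz) dz = phi₀·(e^(−β·z₁) − e^(−β·z₂)) / (β·(z₂−z₁))
e^(−0.49×1.4) = 0.5036; e^(−0.49×2.4) = 0.3085
⟨phi⟩ = 0.66 × (0.5036 − 0.3085) / (0.49 × 1) = 0.66 × 0.3981 = 0.2628

26.3%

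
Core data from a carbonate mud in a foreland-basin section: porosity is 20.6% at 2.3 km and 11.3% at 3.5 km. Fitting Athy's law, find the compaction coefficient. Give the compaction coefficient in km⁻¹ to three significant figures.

0.500 km⁻¹

Athy: φ(z) = φ₀ e^(−cz) ⇒ φ₁/φ₂ = e^{c(z₂−z₁)} ⇒ c = ln(φ₁/φ₂)/(z₂−z₁)
c = ln(0.206/0.113) / (3.5 − 2.3) = ln(1.823) / 1.2 = 0.6005 / 1.2 = 0.5004 km⁻¹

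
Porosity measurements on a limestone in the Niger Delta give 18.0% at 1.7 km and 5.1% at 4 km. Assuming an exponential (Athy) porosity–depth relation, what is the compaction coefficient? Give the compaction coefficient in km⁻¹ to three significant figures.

0.548 km⁻¹

Athy: phi(Z) = phi₀ e^(−cZ) ⇒ phi₁/phi₂ = e^{c(Z₂−Z₁)} ⇒ c = ln(phi₁/phi₂)/(Z₂−Z₁)
c = ln(0.18/0.051) / (4 − 1.7) = ln(3.529) / 2.3 = 1.2611 / 2.3 = 0.5483 km⁻¹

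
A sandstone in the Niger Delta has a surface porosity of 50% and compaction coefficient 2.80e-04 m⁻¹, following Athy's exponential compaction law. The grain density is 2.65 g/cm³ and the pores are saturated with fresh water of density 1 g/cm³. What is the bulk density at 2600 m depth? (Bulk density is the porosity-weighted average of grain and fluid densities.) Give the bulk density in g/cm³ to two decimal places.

2.25 g/cm³

Working in km (1 km = 1000 m; k in km⁻¹ = k in m⁻¹ × 1000):
Porosity at depth: φ = 0.5·exp(−0.28×2.6) = 0.5×0.4829 = 0.2414
Bulk density: ρ_b = (1−φ)ρ_g + φ·ρ_f = 0.7586×2.65 + 0.2414×1
       = 2.010 + 0.241 = 2.252 g/cm³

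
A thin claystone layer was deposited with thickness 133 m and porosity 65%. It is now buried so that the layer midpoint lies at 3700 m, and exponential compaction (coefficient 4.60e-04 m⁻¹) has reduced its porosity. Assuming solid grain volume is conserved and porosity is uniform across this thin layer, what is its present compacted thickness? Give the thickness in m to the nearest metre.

Working in km (1 km = 1000 m; c in km⁻¹ = c in m⁻¹ × 1000):
Porosity at 3.7 km: φ = 0.65·exp(−0.46×3.7) = 0.1185
Solid-volume conservation: h(1−φ) = h₀(1−φ₀) ⇒ h = h₀·(1−φ₀)/(1−φ)
h = 0.133 × (1 − 0.65)/(1 − 0.1185) = 0.133 × 0.3971 = 0.0528 km

53 m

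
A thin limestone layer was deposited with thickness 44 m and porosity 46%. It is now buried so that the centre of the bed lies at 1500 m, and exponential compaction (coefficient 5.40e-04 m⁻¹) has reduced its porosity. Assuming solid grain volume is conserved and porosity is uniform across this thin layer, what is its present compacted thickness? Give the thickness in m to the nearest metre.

Working in km (1 km = 1000 m; c in km⁻¹ = c in m⁻¹ × 1000):
Porosity at 1.5 km: phi = 0.46·exp(−0.54×1.5) = 0.2046
Solid-volume conservation: h(1−phi) = h₀(1−phi₀) ⇒ h = h₀·(1−phi₀)/(1−phi)
h = 0.044 × (1 − 0.46)/(1 − 0.2046) = 0.044 × 0.6789 = 0.0299 km

30 m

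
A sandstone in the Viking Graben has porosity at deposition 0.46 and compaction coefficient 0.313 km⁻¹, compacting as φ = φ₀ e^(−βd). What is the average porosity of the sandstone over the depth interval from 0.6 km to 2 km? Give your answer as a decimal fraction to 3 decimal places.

0.309

⟨φ⟩ = (1/(d₂−d₁)) ∫ φ₀ e^(−βd) dd = φ₀·(e^(−β·d₁) − e^(−β·d₂)) / (β·(d₂−d₁))
e^(−0.313×0.6) = 0.8288; e^(−0.313×2) = 0.5347
⟨φ⟩ = 0.46 × (0.8288 − 0.5347) / (0.313 × 1.4) = 0.46 × 0.6710 = 0.3087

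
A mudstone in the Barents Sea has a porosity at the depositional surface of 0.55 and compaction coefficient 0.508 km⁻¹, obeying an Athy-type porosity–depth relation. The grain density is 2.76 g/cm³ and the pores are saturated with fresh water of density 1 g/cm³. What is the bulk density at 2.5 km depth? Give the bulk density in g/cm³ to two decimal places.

Porosity at depth: φ = 0.55·exp(−0.508×2.5) = 0.55×0.2808 = 0.1545
Bulk density: ρ_b = (1−φ)ρ_g + φ·ρ_f = 0.8455×2.76 + 0.1545×1
       = 2.334 + 0.154 = 2.488 g/cm³

2.49 g/cm³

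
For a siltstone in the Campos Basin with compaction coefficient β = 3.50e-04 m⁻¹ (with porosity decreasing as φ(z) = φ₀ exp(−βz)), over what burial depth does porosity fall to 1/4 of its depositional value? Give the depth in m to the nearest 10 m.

Working in km (1 km = 1000 m; β in km⁻¹ = β in m⁻¹ × 1000):
φ/φ₀ = 1/4 ⇒ exp(−β·z) = 1/4 ⇒ z = ln(4) / β
z = 1.3863 / 0.35 = 3.961 km

3960 m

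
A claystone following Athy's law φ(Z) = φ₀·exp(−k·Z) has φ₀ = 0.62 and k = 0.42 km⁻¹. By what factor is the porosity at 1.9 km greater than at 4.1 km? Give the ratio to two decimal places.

2.52

φ(Z₁)/φ(Z₂) = e^(−k·Z₁)/e^(−k·Z₂) = e^{k(Z₂−Z₁)}
= exp(0.42 × 2.2) = exp(0.924) = 2.5193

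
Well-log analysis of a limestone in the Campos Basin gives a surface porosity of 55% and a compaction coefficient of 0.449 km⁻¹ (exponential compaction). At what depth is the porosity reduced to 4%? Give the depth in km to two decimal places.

Invert Athy's law: Z = ln(φ₀/φ) / c
Z = ln(0.55/0.04) / 0.449 = ln(13.75) / 0.449 = 2.6210 / 0.449 = 5.838 km

5.84 km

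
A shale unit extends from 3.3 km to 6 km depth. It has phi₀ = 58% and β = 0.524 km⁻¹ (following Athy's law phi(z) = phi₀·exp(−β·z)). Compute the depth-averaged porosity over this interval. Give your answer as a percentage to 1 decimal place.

5.5%

⟨phi⟩ = (1/(z₂−z₁)) ∫ phi₀ e^(−βz) dz = phi₀·(e^(−β·z₁) − e^(−β·z₂)) / (β·(z₂−z₁))
e^(−0.524×3.3) = 0.1774; e^(−0.524×6) = 0.0431
⟨phi⟩ = 0.58 × (0.1774 − 0.0431) / (0.524 × 2.7) = 0.58 × 0.0949 = 0.0551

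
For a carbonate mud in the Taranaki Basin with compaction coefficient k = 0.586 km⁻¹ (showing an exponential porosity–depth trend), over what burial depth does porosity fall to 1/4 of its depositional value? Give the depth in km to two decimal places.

2.37 km

n/n₀ = 1/4 ⇒ exp(−k·Z) = 1/4 ⇒ Z = ln(4) / k
Z = 1.3863 / 0.586 = 2.366 km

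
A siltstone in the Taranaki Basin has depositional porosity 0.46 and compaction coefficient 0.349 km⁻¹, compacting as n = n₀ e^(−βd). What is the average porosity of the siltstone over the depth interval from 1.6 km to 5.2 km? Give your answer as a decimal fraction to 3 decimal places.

⟨n⟩ = (1/(d₂−d₁)) ∫ n₀ e^(−βd) dd = n₀·(e^(−β·d₁) − e^(−β·d₂)) / (β·(d₂−d₁))
e^(−0.349×1.6) = 0.5721; e^(−0.349×5.2) = 0.1629
⟨n⟩ = 0.46 × (0.5721 − 0.1629) / (0.349 × 3.6) = 0.46 × 0.3257 = 0.1498

0.150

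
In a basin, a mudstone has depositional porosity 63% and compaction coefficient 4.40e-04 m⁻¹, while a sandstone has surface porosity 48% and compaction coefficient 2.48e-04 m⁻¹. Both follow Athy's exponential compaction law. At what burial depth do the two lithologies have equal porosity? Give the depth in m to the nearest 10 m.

Working in km (1 km = 1000 m; k in km⁻¹ = k in m⁻¹ × 1000):
Set phi₀ₐ e^(−kₐZ) = phi₀ᵦ e^(−kᵦZ) ⇒ ln(phi₀ₐ/phi₀ᵦ) = (kₐ − kᵦ)·Z
Z = ln(0.63/0.48) / (0.44 − 0.248) = 0.2719 / 0.192 = 1.416 km

1420 m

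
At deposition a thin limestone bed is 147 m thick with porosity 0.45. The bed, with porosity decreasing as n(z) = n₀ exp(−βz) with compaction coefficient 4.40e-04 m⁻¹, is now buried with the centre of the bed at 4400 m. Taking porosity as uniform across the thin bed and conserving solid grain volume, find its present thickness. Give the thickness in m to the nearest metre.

86 m

Working in km (1 km = 1000 m; β in km⁻¹ = β in m⁻¹ × 1000):
Porosity at 4.4 km: n = 0.45·exp(−0.44×4.4) = 0.0649
Solid-volume conservation: h(1−n) = h₀(1−n₀) ⇒ h = h₀·(1−n₀)/(1−n)
h = 0.147 × (1 − 0.45)/(1 − 0.0649) = 0.147 × 0.5882 = 0.0865 km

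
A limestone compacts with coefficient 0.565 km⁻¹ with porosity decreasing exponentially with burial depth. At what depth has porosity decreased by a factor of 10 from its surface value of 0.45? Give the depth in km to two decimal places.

phi/phi₀ = 1/10 ⇒ exp(−c·z) = 1/10 ⇒ z = ln(10) / c
z = 2.3026 / 0.565 = 4.075 km

4.08 km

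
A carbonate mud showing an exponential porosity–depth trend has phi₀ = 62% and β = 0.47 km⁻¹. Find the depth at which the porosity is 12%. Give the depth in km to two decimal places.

3.49 km

Invert Athy's law: Z = ln(phi₀/phi) / β
Z = ln(0.62/0.12) / 0.47 = ln(5.167) / 0.47 = 1.6422 / 0.47 = 3.494 km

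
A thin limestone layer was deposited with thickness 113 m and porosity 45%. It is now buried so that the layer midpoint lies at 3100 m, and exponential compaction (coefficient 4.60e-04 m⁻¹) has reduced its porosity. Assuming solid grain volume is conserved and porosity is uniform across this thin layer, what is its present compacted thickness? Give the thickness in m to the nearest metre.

70 m

Working in km (1 km = 1000 m; k in km⁻¹ = k in m⁻¹ × 1000):
Porosity at 3.1 km: phi = 0.45·exp(−0.46×3.1) = 0.1081
Solid-volume conservation: h(1−phi) = h₀(1−phi₀) ⇒ h = h₀·(1−phi₀)/(1−phi)
h = 0.113 × (1 − 0.45)/(1 − 0.1081) = 0.113 × 0.6167 = 0.0697 km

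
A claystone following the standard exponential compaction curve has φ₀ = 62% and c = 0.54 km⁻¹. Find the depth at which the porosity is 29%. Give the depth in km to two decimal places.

1.41 km

Invert Athy's law: d = ln(φ₀/φ) / c
d = ln(0.62/0.29) / 0.54 = ln(2.138) / 0.54 = 0.7598 / 0.54 = 1.407 km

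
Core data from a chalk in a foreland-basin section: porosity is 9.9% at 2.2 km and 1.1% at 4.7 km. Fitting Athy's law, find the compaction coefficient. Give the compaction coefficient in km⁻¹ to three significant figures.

Athy: n(Z) = n₀ e^(−kZ) ⇒ n₁/n₂ = e^{k(Z₂−Z₁)} ⇒ k = ln(n₁/n₂)/(Z₂−Z₁)
k = ln(0.099/0.011) / (4.7 − 2.2) = ln(9) / 2.5 = 2.1972 / 2.5 = 0.8789 km⁻¹

0.879 km⁻¹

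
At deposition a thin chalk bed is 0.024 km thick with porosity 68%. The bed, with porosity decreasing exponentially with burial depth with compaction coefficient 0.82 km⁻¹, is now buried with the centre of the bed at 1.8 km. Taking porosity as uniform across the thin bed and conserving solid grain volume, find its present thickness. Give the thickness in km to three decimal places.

0.009 km

Porosity at 1.8 km: n = 0.68·exp(−0.82×1.8) = 0.1554
Solid-volume conservation: h(1−n) = h₀(1−n₀) ⇒ h = h₀·(1−n₀)/(1−n)
h = 0.024 × (1 − 0.68)/(1 − 0.1554) = 0.024 × 0.3789 = 0.0091 km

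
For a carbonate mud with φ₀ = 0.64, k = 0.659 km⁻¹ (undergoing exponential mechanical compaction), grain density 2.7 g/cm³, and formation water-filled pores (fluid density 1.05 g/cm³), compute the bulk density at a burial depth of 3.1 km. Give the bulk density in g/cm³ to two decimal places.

2.56 g/cm³

Porosity at depth: φ = 0.64·exp(−0.659×3.1) = 0.64×0.1297 = 0.0830
Bulk density: ρ_b = (1−φ)ρ_g + φ·ρ_f = 0.9170×2.7 + 0.0830×1.05
       = 2.476 + 0.087 = 2.563 g/cm³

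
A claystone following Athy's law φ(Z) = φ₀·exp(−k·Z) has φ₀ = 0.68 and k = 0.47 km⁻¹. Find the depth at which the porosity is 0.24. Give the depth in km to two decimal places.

2.22 km

Invert Athy's law: Z = ln(φ₀/φ) / k
Z = ln(0.68/0.24) / 0.47 = ln(2.833) / 0.47 = 1.0415 / 0.47 = 2.216 km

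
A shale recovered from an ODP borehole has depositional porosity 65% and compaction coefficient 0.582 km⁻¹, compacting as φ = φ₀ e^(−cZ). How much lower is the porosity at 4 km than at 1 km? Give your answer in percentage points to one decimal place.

30.0 percentage points

φ(1) = 0.65·e^(−0.582×1) = 0.3632
φ(4) = 0.65·e^(−0.582×4) = 0.0634
Δφ = 0.3632 − 0.0634 = 0.2998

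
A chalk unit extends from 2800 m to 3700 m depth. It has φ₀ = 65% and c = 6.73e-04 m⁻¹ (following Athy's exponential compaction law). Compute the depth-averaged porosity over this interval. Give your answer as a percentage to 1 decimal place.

7.4%

Working in km (1 km = 1000 m; c in km⁻¹ = c in m⁻¹ × 1000):
⟨φ⟩ = (1/(d₂−d₁)) ∫ φ₀ e^(−cd) dd = φ₀·(e^(−c·d₁) − e^(−c·d₂)) / (c·(d₂−d₁))
e^(−0.673×2.8) = 0.1519; e^(−0.673×3.7) = 0.0829
⟨φ⟩ = 0.65 × (0.1519 − 0.0829) / (0.673 × 0.9) = 0.65 × 0.1139 = 0.0741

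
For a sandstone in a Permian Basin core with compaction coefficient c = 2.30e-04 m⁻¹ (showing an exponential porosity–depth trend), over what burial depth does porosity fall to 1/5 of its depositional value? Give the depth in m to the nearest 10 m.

7000 m

Working in km (1 km = 1000 m; c in km⁻¹ = c in m⁻¹ × 1000):
phi/phi₀ = 1/5 ⇒ exp(−c·z) = 1/5 ⇒ z = ln(5) / c
z = 1.6094 / 0.23 = 6.998 km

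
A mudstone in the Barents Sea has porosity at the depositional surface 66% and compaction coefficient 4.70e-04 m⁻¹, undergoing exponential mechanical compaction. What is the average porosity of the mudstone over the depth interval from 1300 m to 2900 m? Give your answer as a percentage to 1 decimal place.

Working in km (1 km = 1000 m; k in km⁻¹ = k in m⁻¹ × 1000):
⟨φ⟩ = (1/(Z₂−Z₁)) ∫ φ₀ e^(−kZ) dZ = φ₀·(e^(−k·Z₁) − e^(−k·Z₂)) / (k·(Z₂−Z₁))
e^(−0.47×1.3) = 0.5428; e^(−0.47×2.9) = 0.2559
⟨φ⟩ = 0.66 × (0.5428 − 0.2559) / (0.47 × 1.6) = 0.66 × 0.3815 = 0.2518

25.2%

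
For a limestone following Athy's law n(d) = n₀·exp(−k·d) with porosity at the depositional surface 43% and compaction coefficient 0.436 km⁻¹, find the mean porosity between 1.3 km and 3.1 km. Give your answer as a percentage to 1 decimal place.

⟨n⟩ = (1/(d₂−d₁)) ∫ n₀ e^(−kd) dd = n₀·(e^(−k·d₁) − e^(−k·d₂)) / (k·(d₂−d₁))
e^(−0.436×1.3) = 0.5673; e^(−0.436×3.1) = 0.2588
⟨n⟩ = 0.43 × (0.5673 − 0.2588) / (0.436 × 1.8) = 0.43 × 0.3931 = 0.1690

16.9%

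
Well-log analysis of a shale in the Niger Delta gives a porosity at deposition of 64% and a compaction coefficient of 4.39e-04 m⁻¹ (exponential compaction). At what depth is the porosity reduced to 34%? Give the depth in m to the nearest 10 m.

Working in km (1 km = 1000 m; β in km⁻¹ = β in m⁻¹ × 1000):
Invert Athy's law: Z = ln(φ₀/φ) / β
Z = ln(0.64/0.34) / 0.439 = ln(1.882) / 0.439 = 0.6325 / 0.439 = 1.441 km

1440 m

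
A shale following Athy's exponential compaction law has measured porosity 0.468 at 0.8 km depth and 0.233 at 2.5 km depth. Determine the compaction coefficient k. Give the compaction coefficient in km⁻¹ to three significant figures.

0.410 km⁻¹

Athy: φ(Z) = φ₀ e^(−kZ) ⇒ φ₁/φ₂ = e^{k(Z₂−Z₁)} ⇒ k = ln(φ₁/φ₂)/(Z₂−Z₁)
k = ln(0.468/0.233) / (2.5 − 0.8) = ln(2.009) / 1.7 = 0.6974 / 1.7 = 0.4103 km⁻¹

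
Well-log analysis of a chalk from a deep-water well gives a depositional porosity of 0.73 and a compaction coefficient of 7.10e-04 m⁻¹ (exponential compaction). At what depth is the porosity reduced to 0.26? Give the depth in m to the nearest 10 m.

Working in km (1 km = 1000 m; k in km⁻¹ = k in m⁻¹ × 1000):
Invert Athy's law: d = ln(n₀/n) / k
d = ln(0.73/0.26) / 0.71 = ln(2.808) / 0.71 = 1.0324 / 0.71 = 1.454 km

1450 m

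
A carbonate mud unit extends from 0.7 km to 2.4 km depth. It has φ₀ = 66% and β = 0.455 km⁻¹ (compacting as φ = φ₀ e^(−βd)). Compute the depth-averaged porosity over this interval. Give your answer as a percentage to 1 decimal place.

⟨φ⟩ = (1/(d₂−d₁)) ∫ φ₀ e^(−βd) dd = φ₀·(e^(−β·d₁) − e^(−β·d₂)) / (β·(d₂−d₁))
e^(−0.455×0.7) = 0.7272; e^(−0.455×2.4) = 0.3355
⟨φ⟩ = 0.66 × (0.7272 − 0.3355) / (0.455 × 1.7) = 0.66 × 0.5064 = 0.3342

33.4%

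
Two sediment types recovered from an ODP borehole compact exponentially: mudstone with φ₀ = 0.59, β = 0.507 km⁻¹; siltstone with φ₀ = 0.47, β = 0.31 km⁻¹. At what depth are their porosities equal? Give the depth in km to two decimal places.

Set φ₀ₐ e^(−βₐZ) = φ₀ᵦ e^(−βᵦZ) ⇒ ln(φ₀ₐ/φ₀ᵦ) = (βₐ − βᵦ)·Z
Z = ln(0.59/0.47) / (0.507 − 0.31) = 0.2274 / 0.197 = 1.154 km

1.15 km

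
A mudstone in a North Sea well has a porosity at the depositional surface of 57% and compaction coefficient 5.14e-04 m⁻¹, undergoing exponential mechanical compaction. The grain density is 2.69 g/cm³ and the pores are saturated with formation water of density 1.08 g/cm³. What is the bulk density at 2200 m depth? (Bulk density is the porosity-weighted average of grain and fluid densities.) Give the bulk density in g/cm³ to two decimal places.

2.39 g/cm³

Working in km (1 km = 1000 m; β in km⁻¹ = β in m⁻¹ × 1000):
Porosity at depth: n = 0.57·exp(−0.514×2.2) = 0.57×0.3228 = 0.1840
Bulk density: ρ_b = (1−n)ρ_g + n·ρ_f = 0.8160×2.69 + 0.1840×1.08
       = 2.195 + 0.199 = 2.394 g/cm³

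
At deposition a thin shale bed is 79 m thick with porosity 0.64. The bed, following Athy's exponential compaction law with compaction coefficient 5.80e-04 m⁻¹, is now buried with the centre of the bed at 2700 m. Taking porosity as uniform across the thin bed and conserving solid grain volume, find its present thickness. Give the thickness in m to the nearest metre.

33 m

Working in km (1 km = 1000 m; β in km⁻¹ = β in m⁻¹ × 1000):
Porosity at 2.7 km: phi = 0.64·exp(−0.58×2.7) = 0.1337
Solid-volume conservation: h(1−phi) = h₀(1−phi₀) ⇒ h = h₀·(1−phi₀)/(1−phi)
h = 0.079 × (1 − 0.64)/(1 − 0.1337) = 0.079 × 0.4156 = 0.0328 km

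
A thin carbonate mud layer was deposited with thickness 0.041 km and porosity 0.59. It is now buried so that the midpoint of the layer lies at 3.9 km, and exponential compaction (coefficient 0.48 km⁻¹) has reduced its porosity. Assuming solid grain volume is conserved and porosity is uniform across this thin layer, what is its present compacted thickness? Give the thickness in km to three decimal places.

Porosity at 3.9 km: phi = 0.59·exp(−0.48×3.9) = 0.0908
Solid-volume conservation: h(1−phi) = h₀(1−phi₀) ⇒ h = h₀·(1−phi₀)/(1−phi)
h = 0.041 × (1 − 0.59)/(1 − 0.0908) = 0.041 × 0.4509 = 0.0185 km

0.018 km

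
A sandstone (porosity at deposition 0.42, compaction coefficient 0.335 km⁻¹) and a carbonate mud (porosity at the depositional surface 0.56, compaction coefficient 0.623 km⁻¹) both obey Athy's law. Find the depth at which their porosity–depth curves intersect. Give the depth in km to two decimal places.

Set φ₀ₐ e^(−kₐz) = φ₀ᵦ e^(−kᵦz) ⇒ ln(φ₀ₐ/φ₀ᵦ) = (kₐ − kᵦ)·z
z = ln(0.42/0.56) / (0.335 − 0.623) = -0.2877 / -0.288 = 0.999 km

1.00 km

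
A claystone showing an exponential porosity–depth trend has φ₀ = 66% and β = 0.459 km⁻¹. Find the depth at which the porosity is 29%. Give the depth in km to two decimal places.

Invert Athy's law: d = ln(φ₀/φ) / β
d = ln(0.66/0.29) / 0.459 = ln(2.276) / 0.459 = 0.8224 / 0.459 = 1.792 km

1.79 km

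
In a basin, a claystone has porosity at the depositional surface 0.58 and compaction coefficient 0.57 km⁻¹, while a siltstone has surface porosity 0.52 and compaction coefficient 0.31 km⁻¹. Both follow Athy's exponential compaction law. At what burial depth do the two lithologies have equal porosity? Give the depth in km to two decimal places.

0.42 km

Set phi₀ₐ e^(−cₐz) = phi₀ᵦ e^(−cᵦz) ⇒ ln(phi₀ₐ/phi₀ᵦ) = (cₐ − cᵦ)·z
z = ln(0.58/0.52) / (0.57 − 0.31) = 0.1092 / 0.26 = 0.420 km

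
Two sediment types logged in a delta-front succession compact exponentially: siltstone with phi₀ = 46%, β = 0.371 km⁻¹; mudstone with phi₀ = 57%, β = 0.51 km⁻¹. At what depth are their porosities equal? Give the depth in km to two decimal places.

1.54 km

Set phi₀ₐ e^(−βₐZ) = phi₀ᵦ e^(−βᵦZ) ⇒ ln(phi₀ₐ/phi₀ᵦ) = (βₐ − βᵦ)·Z
Z = ln(0.46/0.57) / (0.371 − 0.51) = -0.2144 / -0.139 = 1.543 km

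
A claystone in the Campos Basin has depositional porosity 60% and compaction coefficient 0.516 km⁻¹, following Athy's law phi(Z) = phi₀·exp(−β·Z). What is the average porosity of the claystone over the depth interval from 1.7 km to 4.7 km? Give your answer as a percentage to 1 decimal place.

12.7%

⟨phi⟩ = (1/(Z₂−Z₁)) ∫ phi₀ e^(−βZ) dZ = phi₀·(e^(−β·Z₁) − e^(−β·Z₂)) / (β·(Z₂−Z₁))
e^(−0.516×1.7) = 0.4159; e^(−0.516×4.7) = 0.0885
⟨phi⟩ = 0.6 × (0.4159 − 0.0885) / (0.516 × 3) = 0.6 × 0.2116 = 0.1269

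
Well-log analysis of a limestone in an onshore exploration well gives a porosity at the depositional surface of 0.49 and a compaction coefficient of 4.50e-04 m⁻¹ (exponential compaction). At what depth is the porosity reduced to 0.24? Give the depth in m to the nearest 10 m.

Working in km (1 km = 1000 m; c in km⁻¹ = c in m⁻¹ × 1000):
Invert Athy's law: d = ln(n₀/n) / c
d = ln(0.49/0.24) / 0.45 = ln(2.042) / 0.45 = 0.7138 / 0.45 = 1.586 km

1590 m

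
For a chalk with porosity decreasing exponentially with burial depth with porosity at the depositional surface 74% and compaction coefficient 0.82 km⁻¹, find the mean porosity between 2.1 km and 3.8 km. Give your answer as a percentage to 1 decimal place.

7.1%

⟨φ⟩ = (1/(z₂−z₁)) ∫ φ₀ e^(−kz) dz = φ₀·(e^(−k·z₁) − e^(−k·z₂)) / (k·(z₂−z₁))
e^(−0.82×2.1) = 0.1787; e^(−0.82×3.8) = 0.0443
⟨φ⟩ = 0.74 × (0.1787 − 0.0443) / (0.82 × 1.7) = 0.74 × 0.0964 = 0.0713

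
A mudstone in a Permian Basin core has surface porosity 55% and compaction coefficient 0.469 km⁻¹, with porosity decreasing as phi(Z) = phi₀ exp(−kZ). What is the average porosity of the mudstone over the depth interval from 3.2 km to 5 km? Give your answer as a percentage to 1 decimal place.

⟨phi⟩ = (1/(Z₂−Z₁)) ∫ phi₀ e^(−kZ) dZ = phi₀·(e^(−k·Z₁) − e^(−k·Z₂)) / (k·(Z₂−Z₁))
e^(−0.469×3.2) = 0.2230; e^(−0.469×5) = 0.0958
⟨phi⟩ = 0.55 × (0.2230 − 0.0958) / (0.469 × 1.8) = 0.55 × 0.1506 = 0.0828

8.3%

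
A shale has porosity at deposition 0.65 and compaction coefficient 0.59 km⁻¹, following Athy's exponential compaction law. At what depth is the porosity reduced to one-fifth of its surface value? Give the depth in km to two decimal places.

2.73 km

n/n₀ = 1/5 ⇒ exp(−k·z) = 1/5 ⇒ z = ln(5) / k
z = 1.6094 / 0.59 = 2.728 km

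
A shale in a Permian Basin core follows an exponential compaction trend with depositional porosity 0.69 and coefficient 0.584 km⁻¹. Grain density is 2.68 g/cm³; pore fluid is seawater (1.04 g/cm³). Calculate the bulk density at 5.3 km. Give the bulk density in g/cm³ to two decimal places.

Porosity at depth: phi = 0.69·exp(−0.584×5.3) = 0.69×0.0453 = 0.0312
Bulk density: ρ_b = (1−phi)ρ_g + phi·ρ_f = 0.9688×2.68 + 0.0312×1.04
       = 2.596 + 0.032 = 2.629 g/cm³

2.63 g/cm³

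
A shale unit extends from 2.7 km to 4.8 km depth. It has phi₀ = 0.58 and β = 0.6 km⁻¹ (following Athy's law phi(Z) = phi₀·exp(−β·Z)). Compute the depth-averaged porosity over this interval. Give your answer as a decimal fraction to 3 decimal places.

0.065

⟨phi⟩ = (1/(Z₂−Z₁)) ∫ phi₀ e^(−βZ) dZ = phi₀·(e^(−β·Z₁) − e^(−β·Z₂)) / (β·(Z₂−Z₁))
e^(−0.6×2.7) = 0.1979; e^(−0.6×4.8) = 0.0561
⟨phi⟩ = 0.58 × (0.1979 − 0.0561) / (0.6 × 2.1) = 0.58 × 0.1125 = 0.0653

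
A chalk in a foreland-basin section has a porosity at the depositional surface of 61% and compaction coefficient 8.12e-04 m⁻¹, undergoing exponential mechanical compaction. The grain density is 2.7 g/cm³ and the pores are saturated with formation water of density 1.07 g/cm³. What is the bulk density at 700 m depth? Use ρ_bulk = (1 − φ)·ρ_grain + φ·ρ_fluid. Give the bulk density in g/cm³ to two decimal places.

Working in km (1 km = 1000 m; β in km⁻¹ = β in m⁻¹ × 1000):
Porosity at depth: phi = 0.61·exp(−0.812×0.7) = 0.61×0.5664 = 0.3455
Bulk density: ρ_b = (1−phi)ρ_g + phi·ρ_f = 0.6545×2.7 + 0.3455×1.07
       = 1.767 + 0.370 = 2.137 g/cm³

2.14 g/cm³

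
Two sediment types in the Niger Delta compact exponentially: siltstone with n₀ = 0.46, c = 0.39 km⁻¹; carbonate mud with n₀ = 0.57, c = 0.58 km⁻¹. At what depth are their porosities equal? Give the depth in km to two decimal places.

1.13 km

Set n₀ₐ e^(−cₐd) = n₀ᵦ e^(−cᵦd) ⇒ ln(n₀ₐ/n₀ᵦ) = (cₐ − cᵦ)·d
d = ln(0.46/0.57) / (0.39 − 0.58) = -0.2144 / -0.19 = 1.128 km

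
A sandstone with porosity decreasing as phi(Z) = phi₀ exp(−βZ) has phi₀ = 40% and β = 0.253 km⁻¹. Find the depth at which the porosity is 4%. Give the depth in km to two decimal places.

9.10 km

Invert Athy's law: Z = ln(phi₀/phi) / β
Z = ln(0.4/0.04) / 0.253 = ln(10) / 0.253 = 2.3026 / 0.253 = 9.101 km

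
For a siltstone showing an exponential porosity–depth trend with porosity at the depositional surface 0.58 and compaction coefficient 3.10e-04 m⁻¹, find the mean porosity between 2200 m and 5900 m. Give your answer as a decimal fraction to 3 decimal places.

0.174

Working in km (1 km = 1000 m; k in km⁻¹ = k in m⁻¹ × 1000):
⟨phi⟩ = (1/(Z₂−Z₁)) ∫ phi₀ e^(−kZ) dZ = phi₀·(e^(−k·Z₁) − e^(−k·Z₂)) / (k·(Z₂−Z₁))
e^(−0.31×2.2) = 0.5056; e^(−0.31×5.9) = 0.1606
⟨phi⟩ = 0.58 × (0.5056 − 0.1606) / (0.31 × 3.7) = 0.58 × 0.3008 = 0.1745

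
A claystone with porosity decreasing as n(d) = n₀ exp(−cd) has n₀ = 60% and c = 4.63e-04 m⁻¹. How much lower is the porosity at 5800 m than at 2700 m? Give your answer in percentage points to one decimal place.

Working in km (1 km = 1000 m; c in km⁻¹ = c in m⁻¹ × 1000):
n(2.7) = 0.6·e^(−0.463×2.7) = 0.1719
n(5.8) = 0.6·e^(−0.463×5.8) = 0.0409
Δn = 0.1719 − 0.0409 = 0.1310

13.1 percentage points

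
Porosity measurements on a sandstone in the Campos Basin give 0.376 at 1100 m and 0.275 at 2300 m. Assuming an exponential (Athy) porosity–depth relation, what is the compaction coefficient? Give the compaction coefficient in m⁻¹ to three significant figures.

Working in km (1 km = 1000 m; c in km⁻¹ = c in m⁻¹ × 1000):
Athy: n(Z) = n₀ e^(−cZ) ⇒ n₁/n₂ = e^{c(Z₂−Z₁)} ⇒ c = ln(n₁/n₂)/(Z₂−Z₁)
c = ln(0.376/0.275) / (2.3 − 1.1) = ln(1.367) / 1.2 = 0.3128 / 1.2 = 0.2607 km⁻¹

0.000261 m⁻¹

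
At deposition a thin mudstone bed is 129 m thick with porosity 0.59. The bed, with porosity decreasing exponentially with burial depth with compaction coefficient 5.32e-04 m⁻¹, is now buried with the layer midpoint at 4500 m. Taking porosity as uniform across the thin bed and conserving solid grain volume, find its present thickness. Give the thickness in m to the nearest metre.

Working in km (1 km = 1000 m; c in km⁻¹ = c in m⁻¹ × 1000):
Porosity at 4.5 km: n = 0.59·exp(−0.532×4.5) = 0.0538
Solid-volume conservation: h(1−n) = h₀(1−n₀) ⇒ h = h₀·(1−n₀)/(1−n)
h = 0.129 × (1 − 0.59)/(1 − 0.0538) = 0.129 × 0.4333 = 0.0559 km

56 m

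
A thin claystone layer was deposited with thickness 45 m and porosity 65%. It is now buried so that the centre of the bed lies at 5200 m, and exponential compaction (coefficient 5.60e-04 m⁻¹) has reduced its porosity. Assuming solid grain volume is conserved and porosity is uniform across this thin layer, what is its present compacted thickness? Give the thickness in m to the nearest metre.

Working in km (1 km = 1000 m; k in km⁻¹ = k in m⁻¹ × 1000):
Porosity at 5.2 km: φ = 0.65·exp(−0.56×5.2) = 0.0353
Solid-volume conservation: h(1−φ) = h₀(1−φ₀) ⇒ h = h₀·(1−φ₀)/(1−φ)
h = 0.045 × (1 − 0.65)/(1 − 0.0353) = 0.045 × 0.3628 = 0.0163 km

16 m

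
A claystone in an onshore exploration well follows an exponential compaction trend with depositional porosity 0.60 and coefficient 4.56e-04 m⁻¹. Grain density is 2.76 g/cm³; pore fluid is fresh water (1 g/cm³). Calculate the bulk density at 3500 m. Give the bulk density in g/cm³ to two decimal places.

Working in km (1 km = 1000 m; β in km⁻¹ = β in m⁻¹ × 1000):
Porosity at depth: φ = 0.6·exp(−0.456×3.5) = 0.6×0.2027 = 0.1216
Bulk density: ρ_b = (1−φ)ρ_g + φ·ρ_f = 0.8784×2.76 + 0.1216×1
       = 2.424 + 0.122 = 2.546 g/cm³

2.55 g/cm³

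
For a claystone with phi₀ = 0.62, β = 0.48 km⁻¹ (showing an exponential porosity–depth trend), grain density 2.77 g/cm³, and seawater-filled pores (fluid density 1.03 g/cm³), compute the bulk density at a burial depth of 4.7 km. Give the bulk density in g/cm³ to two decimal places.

2.66 g/cm³

Porosity at depth: phi = 0.62·exp(−0.48×4.7) = 0.62×0.1048 = 0.0650
Bulk density: ρ_b = (1−phi)ρ_g + phi·ρ_f = 0.9350×2.77 + 0.0650×1.03
       = 2.590 + 0.067 = 2.657 g/cm³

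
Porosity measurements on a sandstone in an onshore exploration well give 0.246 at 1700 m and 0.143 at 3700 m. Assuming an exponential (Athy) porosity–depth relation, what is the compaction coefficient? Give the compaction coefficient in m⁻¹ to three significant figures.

0.000271 m⁻¹

Working in km (1 km = 1000 m; β in km⁻¹ = β in m⁻¹ × 1000):
Athy: n(z) = n₀ e^(−βz) ⇒ n₁/n₂ = e^{β(z₂−z₁)} ⇒ β = ln(n₁/n₂)/(z₂−z₁)
β = ln(0.246/0.143) / (3.7 − 1.7) = ln(1.72) / 2 = 0.5425 / 2 = 0.2712 km⁻¹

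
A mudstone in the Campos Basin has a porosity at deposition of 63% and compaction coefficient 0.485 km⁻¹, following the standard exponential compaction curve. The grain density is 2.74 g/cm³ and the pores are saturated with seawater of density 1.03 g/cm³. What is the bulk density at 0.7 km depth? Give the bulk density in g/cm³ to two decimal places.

1.97 g/cm³

Porosity at depth: phi = 0.63·exp(−0.485×0.7) = 0.63×0.7121 = 0.4486
Bulk density: ρ_b = (1−phi)ρ_g + phi·ρ_f = 0.5514×2.74 + 0.4486×1.03
       = 1.511 + 0.462 = 1.973 g/cm³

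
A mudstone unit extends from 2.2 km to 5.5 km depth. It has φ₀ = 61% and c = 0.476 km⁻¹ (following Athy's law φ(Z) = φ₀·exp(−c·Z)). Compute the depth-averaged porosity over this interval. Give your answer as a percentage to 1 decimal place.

⟨φ⟩ = (1/(Z₂−Z₁)) ∫ φ₀ e^(−cZ) dZ = φ₀·(e^(−c·Z₁) − e^(−c·Z₂)) / (c·(Z₂−Z₁))
e^(−0.476×2.2) = 0.3509; e^(−0.476×5.5) = 0.0729
⟨φ⟩ = 0.61 × (0.3509 − 0.0729) / (0.476 × 3.3) = 0.61 × 0.1770 = 0.1079

10.8%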